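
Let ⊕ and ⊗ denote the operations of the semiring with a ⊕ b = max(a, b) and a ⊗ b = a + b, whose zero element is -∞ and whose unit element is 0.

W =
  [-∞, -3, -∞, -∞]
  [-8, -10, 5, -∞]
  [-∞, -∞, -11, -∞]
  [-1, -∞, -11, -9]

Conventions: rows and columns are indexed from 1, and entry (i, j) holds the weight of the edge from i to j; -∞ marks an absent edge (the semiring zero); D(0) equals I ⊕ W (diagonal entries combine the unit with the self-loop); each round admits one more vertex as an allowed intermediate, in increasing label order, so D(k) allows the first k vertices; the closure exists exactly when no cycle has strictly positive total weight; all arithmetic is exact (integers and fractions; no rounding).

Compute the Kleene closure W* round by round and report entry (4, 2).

D(0):
  [0, -3, -∞, -∞]
  [-8, 0, 5, -∞]
  [-∞, -∞, 0, -∞]
  [-1, -∞, -11, 0]
D(1):
  [0, -3, -∞, -∞]
  [-8, 0, 5, -∞]
  [-∞, -∞, 0, -∞]
  [-1, -4, -11, 0]
D(2):
  [0, -3, 2, -∞]
  [-8, 0, 5, -∞]
  [-∞, -∞, 0, -∞]
  [-1, -4, 1, 0]
D(3):
  [0, -3, 2, -∞]
  [-8, 0, 5, -∞]
  [-∞, -∞, 0, -∞]
  [-1, -4, 1, 0]
D(4):
  [0, -3, 2, -∞]
  [-8, 0, 5, -∞]
  [-∞, -∞, 0, -∞]
  [-1, -4, 1, 0]
Answer: W*[4][2] = -4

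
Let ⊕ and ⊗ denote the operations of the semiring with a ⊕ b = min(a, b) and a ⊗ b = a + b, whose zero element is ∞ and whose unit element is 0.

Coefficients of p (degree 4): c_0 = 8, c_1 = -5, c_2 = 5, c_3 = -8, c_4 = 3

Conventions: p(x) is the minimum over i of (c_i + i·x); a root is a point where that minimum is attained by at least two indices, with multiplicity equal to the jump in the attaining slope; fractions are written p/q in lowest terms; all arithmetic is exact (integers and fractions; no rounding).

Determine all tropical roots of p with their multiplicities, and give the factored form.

hull edge (i=0, c=8) to (i=1, c=-5): slope -13, span 1
hull edge (i=1, c=-5) to (i=3, c=-8): slope -3/2, span 2
hull edge (i=3, c=-8) to (i=4, c=3): slope 11, span 1
Factored form: p(x) = 3 ⊗ (x ⊕ (-11)) ⊗ (x ⊕ 3/2) ⊗ (x ⊕ 3/2) ⊗ (x ⊕ 13)
Answer: roots = -11 (mult 1), 3/2 (mult 2), 13 (mult 1)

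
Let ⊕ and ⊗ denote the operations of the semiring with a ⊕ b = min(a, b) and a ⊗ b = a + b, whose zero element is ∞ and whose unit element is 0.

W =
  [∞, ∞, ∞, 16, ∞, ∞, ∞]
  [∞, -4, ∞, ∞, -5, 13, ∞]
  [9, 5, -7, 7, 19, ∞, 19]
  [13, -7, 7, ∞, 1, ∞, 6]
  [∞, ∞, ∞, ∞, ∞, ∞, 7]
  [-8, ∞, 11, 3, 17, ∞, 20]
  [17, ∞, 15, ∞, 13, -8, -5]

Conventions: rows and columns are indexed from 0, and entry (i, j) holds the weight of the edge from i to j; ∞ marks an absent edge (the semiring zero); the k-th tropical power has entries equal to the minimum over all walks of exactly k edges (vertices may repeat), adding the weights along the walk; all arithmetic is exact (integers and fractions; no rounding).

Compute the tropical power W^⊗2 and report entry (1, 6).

W^⊗2:
  [29, 9, 23, ∞, 17, ∞, 22]
  [5, -8, 24, 16, -9, 9, 2]
  [2, -2, -14, 0, 0, 11, 12]
  [16, -11, 0, 14, -12, -2, 1]
  [24, ∞, 22, ∞, 20, -1, 2]
  [16, -4, 4, 8, 4, 12, 9]
  [-16, 20, 3, -5, 8, -13, -10]
Key observation: the optimum is the walk 1->4->6, with weight (-5) + 7 = 2.
Optimal value attained by: walk 1->4->6.
Answer: (W^⊗2)[1][6] = 2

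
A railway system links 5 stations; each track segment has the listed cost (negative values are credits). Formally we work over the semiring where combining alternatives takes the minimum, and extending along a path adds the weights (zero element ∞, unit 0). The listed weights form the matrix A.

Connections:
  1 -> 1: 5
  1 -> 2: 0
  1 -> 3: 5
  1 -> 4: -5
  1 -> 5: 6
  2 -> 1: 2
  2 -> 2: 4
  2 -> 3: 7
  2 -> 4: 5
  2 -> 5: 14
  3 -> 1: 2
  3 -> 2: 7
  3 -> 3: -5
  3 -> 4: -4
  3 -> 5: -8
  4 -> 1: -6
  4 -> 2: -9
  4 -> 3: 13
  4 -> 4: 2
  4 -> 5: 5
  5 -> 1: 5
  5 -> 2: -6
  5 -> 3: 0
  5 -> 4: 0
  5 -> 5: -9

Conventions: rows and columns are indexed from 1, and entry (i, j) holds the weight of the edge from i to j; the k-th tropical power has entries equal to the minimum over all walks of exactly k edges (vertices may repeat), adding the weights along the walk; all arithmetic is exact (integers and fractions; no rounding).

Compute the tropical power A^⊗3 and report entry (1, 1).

A^⊗2:
  [-11, -14, 0, -3, -3]
  [-1, -4, 2, -3, -1]
  [-10, -14, -10, -9, -17]
  [-7, -7, -2, -11, -4]
  [-6, -15, -9, -9, -18]
A^⊗3:
  [-12, -12, -7, -16, -12]
  [-9, -12, -3, -6, -10]
  [-15, -23, -17, -17, -26]
  [-17, -20, -7, -12, -13]
  [-15, -24, -18, -18, -27]
Key observation: the optimum is the walk 1->4->2->1, with weight (-5) + (-9) + 2 = -12.
Optimal value attained by: walk 1->4->2->1.
Answer: (A^⊗3)[1][1] = -12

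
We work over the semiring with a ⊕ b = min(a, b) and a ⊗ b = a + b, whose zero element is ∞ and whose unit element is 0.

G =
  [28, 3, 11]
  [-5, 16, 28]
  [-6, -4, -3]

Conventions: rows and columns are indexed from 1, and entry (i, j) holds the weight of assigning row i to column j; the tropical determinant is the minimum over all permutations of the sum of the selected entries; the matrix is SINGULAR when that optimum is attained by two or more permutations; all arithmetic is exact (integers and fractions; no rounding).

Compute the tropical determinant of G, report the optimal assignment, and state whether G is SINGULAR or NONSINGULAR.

σ = (1, 2, 3): 28 + 16 + (-3) = 41
σ = (1, 3, 2): 28 + 28 + (-4) = 52
σ = (2, 1, 3): 3 + (-5) + (-3) = -5
σ = (2, 3, 1): 3 + 28 + (-6) = 25
σ = (3, 1, 2): 11 + (-5) + (-4) = 2
σ = (3, 2, 1): 11 + 16 + (-6) = 21
Optimal value attained by: σ = (2, 1, 3).
Answer: det⊕(G) = -5; verdict: NONSINGULAR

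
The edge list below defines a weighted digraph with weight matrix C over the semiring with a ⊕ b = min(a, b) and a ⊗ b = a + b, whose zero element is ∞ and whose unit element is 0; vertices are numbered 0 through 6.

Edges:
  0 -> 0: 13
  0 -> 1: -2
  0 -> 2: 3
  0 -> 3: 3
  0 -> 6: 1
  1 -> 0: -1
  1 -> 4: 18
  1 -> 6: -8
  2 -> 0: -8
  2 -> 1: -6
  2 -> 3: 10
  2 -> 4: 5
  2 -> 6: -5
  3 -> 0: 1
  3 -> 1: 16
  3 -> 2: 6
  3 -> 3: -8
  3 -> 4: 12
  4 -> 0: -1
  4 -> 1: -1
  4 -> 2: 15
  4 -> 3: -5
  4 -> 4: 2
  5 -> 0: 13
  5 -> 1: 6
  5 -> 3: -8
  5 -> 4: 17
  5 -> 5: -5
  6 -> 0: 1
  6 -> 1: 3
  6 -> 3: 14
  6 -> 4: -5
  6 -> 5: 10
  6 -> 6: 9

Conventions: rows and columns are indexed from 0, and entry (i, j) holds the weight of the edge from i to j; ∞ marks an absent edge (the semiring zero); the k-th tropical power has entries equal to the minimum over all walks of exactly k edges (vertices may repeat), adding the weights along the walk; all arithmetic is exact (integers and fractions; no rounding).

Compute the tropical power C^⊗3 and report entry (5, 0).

C^⊗2:
  [-5, -3, 9, -5, -4, 11, -10]
  [-7, -5, 2, 2, -13, 2, 0]
  [-7, -10, -5, -5, -10, 5, -14]
  [-7, -1, -2, -16, 4, ∞, 1]
  [-4, -3, 1, -13, 4, ∞, -9]
  [-7, 1, -2, -16, 4, -10, -2]
  [-6, -6, 4, -10, -3, 5, -5]
C^⊗3:
  [-9, -7, -2, -13, -15, 0, -11]
  [-14, -14, -4, -18, -11, -3, -13]
  [-13, -11, -4, -15, -19, -4, -18]
  [-15, -9, -10, -24, -4, 11, -9]
  [-12, -6, -7, -21, -14, 1, -11]
  [-15, -9, -10, -24, -7, -15, -7]
  [-9, -8, -4, -18, -10, 0, -14]
Key observation: the optimum is the walk 5->3->3->0, with weight (-8) + (-8) + 1 = -15.
Optimal value attained by: walk 5->3->3->0.
Answer: (C^⊗3)[5][0] = -15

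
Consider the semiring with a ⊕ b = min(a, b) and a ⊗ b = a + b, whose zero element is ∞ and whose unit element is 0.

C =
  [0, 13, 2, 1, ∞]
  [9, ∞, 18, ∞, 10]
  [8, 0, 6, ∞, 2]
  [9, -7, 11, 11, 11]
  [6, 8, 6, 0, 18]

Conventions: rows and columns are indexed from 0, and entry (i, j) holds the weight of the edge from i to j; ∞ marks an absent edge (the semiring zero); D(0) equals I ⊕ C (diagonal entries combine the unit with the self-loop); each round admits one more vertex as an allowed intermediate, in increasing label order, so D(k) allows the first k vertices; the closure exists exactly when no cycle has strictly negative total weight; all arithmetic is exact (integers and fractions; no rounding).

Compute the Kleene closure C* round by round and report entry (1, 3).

D(0):
  [0, 13, 2, 1, ∞]
  [9, 0, 18, ∞, 10]
  [8, 0, 0, ∞, 2]
  [9, -7, 11, 0, 11]
  [6, 8, 6, 0, 0]
D(1):
  [0, 13, 2, 1, ∞]
  [9, 0, 11, 10, 10]
  [8, 0, 0, 9, 2]
  [9, -7, 11, 0, 11]
  [6, 8, 6, 0, 0]
D(2):
  [0, 13, 2, 1, 23]
  [9, 0, 11, 10, 10]
  [8, 0, 0, 9, 2]
  [2, -7, 4, 0, 3]
  [6, 8, 6, 0, 0]
D(3):
  [0, 2, 2, 1, 4]
  [9, 0, 11, 10, 10]
  [8, 0, 0, 9, 2]
  [2, -7, 4, 0, 3]
  [6, 6, 6, 0, 0]
D(4):
  [0, -6, 2, 1, 4]
  [9, 0, 11, 10, 10]
  [8, 0, 0, 9, 2]
  [2, -7, 4, 0, 3]
  [2, -7, 4, 0, 0]
D(5):
  [0, -6, 2, 1, 4]
  [9, 0, 11, 10, 10]
  [4, -5, 0, 2, 2]
  [2, -7, 4, 0, 3]
  [2, -7, 4, 0, 0]
Answer: C*[1][3] = 10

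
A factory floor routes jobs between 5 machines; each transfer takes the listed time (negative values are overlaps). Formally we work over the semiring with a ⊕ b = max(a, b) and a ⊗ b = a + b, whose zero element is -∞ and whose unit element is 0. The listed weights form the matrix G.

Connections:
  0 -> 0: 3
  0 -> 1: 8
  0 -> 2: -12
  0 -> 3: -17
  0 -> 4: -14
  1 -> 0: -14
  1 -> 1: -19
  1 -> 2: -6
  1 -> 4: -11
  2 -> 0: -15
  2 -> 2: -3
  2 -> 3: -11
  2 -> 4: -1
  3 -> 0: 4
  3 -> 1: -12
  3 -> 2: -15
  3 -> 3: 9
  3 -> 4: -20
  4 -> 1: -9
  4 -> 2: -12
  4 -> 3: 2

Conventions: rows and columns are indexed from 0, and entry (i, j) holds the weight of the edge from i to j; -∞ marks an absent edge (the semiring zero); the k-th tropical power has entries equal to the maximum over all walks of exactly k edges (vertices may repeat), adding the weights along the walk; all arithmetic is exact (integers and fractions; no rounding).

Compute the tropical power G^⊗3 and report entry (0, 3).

G^⊗2:
  [6, 11, 2, -8, -3]
  [-11, -6, -9, -9, -7]
  [-7, -7, -6, 1, -4]
  [13, 12, -6, 18, -10]
  [6, -10, -13, 11, -13]
G^⊗3:
  [9, 14, 5, 1, 1]
  [-5, -3, -12, 0, -10]
  [5, 1, -9, 10, -7]
  [22, 21, 6, 27, 1]
  [15, 14, -4, 20, -8]
Key observation: the optimum is the walk 0->3->3->3, with weight (-17) + 9 + 9 = 1.
Optimal value attained by: walk 0->3->3->3.
Answer: (G^⊗3)[0][3] = 1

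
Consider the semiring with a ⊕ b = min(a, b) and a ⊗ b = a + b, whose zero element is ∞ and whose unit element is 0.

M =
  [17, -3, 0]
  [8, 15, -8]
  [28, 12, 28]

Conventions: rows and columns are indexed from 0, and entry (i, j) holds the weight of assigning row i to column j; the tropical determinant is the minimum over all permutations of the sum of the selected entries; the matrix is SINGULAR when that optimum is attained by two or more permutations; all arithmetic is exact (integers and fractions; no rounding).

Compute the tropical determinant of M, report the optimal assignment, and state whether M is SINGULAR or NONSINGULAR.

σ = (0, 1, 2): 17 + 15 + 28 = 60
σ = (0, 2, 1): 17 + (-8) + 12 = 21
σ = (1, 0, 2): (-3) + 8 + 28 = 33
σ = (1, 2, 0): (-3) + (-8) + 28 = 17
σ = (2, 0, 1): 0 + 8 + 12 = 20
σ = (2, 1, 0): 0 + 15 + 28 = 43
Optimal value attained by: σ = (1, 2, 0).
Answer: det⊕(M) = 17; verdict: NONSINGULAR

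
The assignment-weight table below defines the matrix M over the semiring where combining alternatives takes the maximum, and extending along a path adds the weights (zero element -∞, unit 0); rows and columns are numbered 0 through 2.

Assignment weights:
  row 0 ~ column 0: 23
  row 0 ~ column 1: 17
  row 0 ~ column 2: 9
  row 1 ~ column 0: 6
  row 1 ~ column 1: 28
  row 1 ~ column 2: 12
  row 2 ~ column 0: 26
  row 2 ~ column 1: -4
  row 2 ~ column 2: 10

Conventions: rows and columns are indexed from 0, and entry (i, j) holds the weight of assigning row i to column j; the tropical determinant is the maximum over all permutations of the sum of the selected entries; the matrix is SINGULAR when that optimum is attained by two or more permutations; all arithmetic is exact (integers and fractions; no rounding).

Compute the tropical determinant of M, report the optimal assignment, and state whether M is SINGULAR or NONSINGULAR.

σ = (0, 1, 2): 23 + 28 + 10 = 61
σ = (0, 2, 1): 23 + 12 + (-4) = 31
σ = (1, 0, 2): 17 + 6 + 10 = 33
σ = (1, 2, 0): 17 + 12 + 26 = 55
σ = (2, 0, 1): 9 + 6 + (-4) = 11
σ = (2, 1, 0): 9 + 28 + 26 = 63
Optimal value attained by: σ = (2, 1, 0).
Answer: det⊕(M) = 63; verdict: NONSINGULAR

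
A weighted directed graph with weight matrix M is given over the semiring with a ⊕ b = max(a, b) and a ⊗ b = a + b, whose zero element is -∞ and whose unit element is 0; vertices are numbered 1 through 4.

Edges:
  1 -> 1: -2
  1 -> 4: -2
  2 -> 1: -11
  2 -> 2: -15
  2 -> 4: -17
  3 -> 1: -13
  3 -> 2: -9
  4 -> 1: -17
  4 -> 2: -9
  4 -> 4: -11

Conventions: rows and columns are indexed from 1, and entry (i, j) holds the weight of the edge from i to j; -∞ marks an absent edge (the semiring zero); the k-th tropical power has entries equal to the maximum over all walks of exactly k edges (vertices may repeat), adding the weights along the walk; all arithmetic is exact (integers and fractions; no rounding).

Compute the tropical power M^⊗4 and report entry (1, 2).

M^⊗2:
  [-4, -11, -∞, -4]
  [-13, -26, -∞, -13]
  [-15, -24, -∞, -15]
  [-19, -20, -∞, -19]
M^⊗3:
  [-6, -13, -∞, -6]
  [-15, -22, -∞, -15]
  [-17, -24, -∞, -17]
  [-21, -28, -∞, -21]
M^⊗4:
  [-8, -15, -∞, -8]
  [-17, -24, -∞, -17]
  [-19, -26, -∞, -19]
  [-23, -30, -∞, -23]
Key observation: the optimum is the walk 1->1->1->4->2, with weight (-2) + (-2) + (-2) + (-9) = -15.
Optimal value attained by: walk 1->1->1->4->2.
Answer: (M^⊗4)[1][2] = -15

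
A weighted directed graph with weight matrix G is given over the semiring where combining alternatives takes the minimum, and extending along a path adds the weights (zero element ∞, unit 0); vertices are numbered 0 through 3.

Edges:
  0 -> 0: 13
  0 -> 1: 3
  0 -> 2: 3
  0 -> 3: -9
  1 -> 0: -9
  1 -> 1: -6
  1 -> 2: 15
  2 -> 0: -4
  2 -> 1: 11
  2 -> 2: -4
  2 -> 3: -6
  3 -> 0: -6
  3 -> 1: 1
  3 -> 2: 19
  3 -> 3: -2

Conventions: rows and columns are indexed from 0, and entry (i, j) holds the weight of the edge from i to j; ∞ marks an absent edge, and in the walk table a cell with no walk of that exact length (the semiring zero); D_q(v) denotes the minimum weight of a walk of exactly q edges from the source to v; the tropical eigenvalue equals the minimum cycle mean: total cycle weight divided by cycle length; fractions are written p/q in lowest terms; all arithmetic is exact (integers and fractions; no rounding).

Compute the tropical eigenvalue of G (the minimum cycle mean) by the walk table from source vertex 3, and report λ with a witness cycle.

q=0: [∞, ∞, ∞, 0]
q=1: [-6, 1, 19, -2]
q=2: [-8, -5, -3, -15]
q=3: [-21, -14, -7, -17]
q=4: [-23, -20, -18, -30]
Optimal cycle mean attained by: cycle 0->3->0, total (-9) + (-6), length 2.
Answer: λ = -15/2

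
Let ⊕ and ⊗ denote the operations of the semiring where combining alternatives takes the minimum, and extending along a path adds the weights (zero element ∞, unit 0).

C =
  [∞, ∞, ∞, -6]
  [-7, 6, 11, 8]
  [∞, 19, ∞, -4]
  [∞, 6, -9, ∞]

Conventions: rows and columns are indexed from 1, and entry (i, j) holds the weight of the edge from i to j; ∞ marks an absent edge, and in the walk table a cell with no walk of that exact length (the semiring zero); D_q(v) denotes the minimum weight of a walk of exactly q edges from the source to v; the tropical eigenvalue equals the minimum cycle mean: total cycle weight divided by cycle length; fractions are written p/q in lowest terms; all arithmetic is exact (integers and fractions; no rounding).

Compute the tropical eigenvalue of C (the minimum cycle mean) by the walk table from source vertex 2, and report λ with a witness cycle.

q=0: [∞, 0, ∞, ∞]
q=1: [-7, 6, 11, 8]
q=2: [-1, 12, -1, -13]
q=3: [5, -7, -22, -7]
q=4: [-14, -3, -16, -26]
Optimal cycle mean attained by: cycle 3->4->3, total (-4) + (-9), length 2.
Answer: λ = -13/2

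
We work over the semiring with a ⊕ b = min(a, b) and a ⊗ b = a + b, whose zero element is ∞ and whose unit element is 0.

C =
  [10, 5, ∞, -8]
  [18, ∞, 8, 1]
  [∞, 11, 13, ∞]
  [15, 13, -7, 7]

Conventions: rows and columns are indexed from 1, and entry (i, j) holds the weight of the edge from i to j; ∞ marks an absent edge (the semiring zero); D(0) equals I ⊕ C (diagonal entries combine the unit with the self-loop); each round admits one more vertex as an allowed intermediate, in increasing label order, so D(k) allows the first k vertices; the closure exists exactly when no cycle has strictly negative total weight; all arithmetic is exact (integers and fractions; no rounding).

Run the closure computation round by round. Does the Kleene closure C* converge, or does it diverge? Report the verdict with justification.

D(0):
  [0, 5, ∞, -8]
  [18, 0, 8, 1]
  [∞, 11, 0, ∞]
  [15, 13, -7, 0]
D(1):
  [0, 5, ∞, -8]
  [18, 0, 8, 1]
  [∞, 11, 0, ∞]
  [15, 13, -7, 0]
D(2):
  [0, 5, 13, -8]
  [18, 0, 8, 1]
  [29, 11, 0, 12]
  [15, 13, -7, 0]
D(3):
  [0, 5, 13, -8]
  [18, 0, 8, 1]
  [29, 11, 0, 12]
  [15, 4, -7, 0]
D(4):
  [0, -4, -15, -8]
  [16, 0, -6, 1]
  [27, 11, 0, 12]
  [15, 4, -7, 0]
Key observation: every diagonal entry stays at the unit through all rounds, so no improving cycle exists.
Answer: CONVERGES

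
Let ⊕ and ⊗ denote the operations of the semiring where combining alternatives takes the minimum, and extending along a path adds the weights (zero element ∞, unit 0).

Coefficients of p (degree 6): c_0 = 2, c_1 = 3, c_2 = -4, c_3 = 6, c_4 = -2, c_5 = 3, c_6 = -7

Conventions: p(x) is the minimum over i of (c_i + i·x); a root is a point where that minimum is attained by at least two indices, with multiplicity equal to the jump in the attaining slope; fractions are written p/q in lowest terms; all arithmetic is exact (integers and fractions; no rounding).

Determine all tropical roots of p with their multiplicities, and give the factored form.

hull edge (i=0, c=2) to (i=2, c=-4): slope -3, span 2
hull edge (i=2, c=-4) to (i=6, c=-7): slope -3/4, span 4
Factored form: p(x) = -7 ⊗ (x ⊕ 3/4) ⊗ (x ⊕ 3/4) ⊗ (x ⊕ 3/4) ⊗ (x ⊕ 3/4) ⊗ (x ⊕ 3) ⊗ (x ⊕ 3)
Answer: roots = 3/4 (mult 4), 3 (mult 2)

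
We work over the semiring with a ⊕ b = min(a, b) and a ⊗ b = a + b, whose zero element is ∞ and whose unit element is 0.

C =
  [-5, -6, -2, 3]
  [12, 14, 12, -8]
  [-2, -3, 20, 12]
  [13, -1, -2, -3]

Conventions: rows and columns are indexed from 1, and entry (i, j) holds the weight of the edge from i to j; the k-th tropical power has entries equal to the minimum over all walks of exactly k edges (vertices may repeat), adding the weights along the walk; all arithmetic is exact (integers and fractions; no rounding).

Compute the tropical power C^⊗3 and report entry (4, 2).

C^⊗2:
  [-10, -11, -7, -14]
  [5, -9, -10, -11]
  [-7, -8, -4, -11]
  [-4, -5, -5, -9]
C^⊗3:
  [-15, -16, -16, -19]
  [-12, -13, -13, -17]
  [-12, -13, -13, -16]
  [-9, -10, -11, -13]
Key observation: the optimum is the walk 4->2->4->2, with weight (-1) + (-8) + (-1) = -10.
Optimal value attained by: walk 4->2->4->2.
Answer: (C^⊗3)[4][2] = -10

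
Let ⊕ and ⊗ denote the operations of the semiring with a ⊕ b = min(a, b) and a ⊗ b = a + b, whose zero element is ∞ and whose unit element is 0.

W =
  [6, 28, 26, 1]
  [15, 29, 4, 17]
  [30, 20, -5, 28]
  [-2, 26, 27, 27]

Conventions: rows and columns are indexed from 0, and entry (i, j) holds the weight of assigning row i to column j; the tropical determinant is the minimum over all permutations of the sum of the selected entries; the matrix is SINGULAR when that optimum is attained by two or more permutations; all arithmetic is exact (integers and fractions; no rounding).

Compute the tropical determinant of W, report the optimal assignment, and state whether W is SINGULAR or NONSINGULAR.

σ = (0, 1, 2, 3): 6 + 29 + (-5) + 27 = 57
σ = (0, 1, 3, 2): 6 + 29 + 28 + 27 = 90
σ = (0, 2, 1, 3): 6 + 4 + 20 + 27 = 57
σ = (0, 2, 3, 1): 6 + 4 + 28 + 26 = 64
σ = (0, 3, 1, 2): 6 + 17 + 20 + 27 = 70
σ = (0, 3, 2, 1): 6 + 17 + (-5) + 26 = 44
σ = (1, 0, 2, 3): 28 + 15 + (-5) + 27 = 65
σ = (1, 0, 3, 2): 28 + 15 + 28 + 27 = 98
σ = (1, 2, 0, 3): 28 + 4 + 30 + 27 = 89
σ = (1, 2, 3, 0): 28 + 4 + 28 + (-2) = 58
σ = (1, 3, 0, 2): 28 + 17 + 30 + 27 = 102
σ = (1, 3, 2, 0): 28 + 17 + (-5) + (-2) = 38
σ = (2, 0, 1, 3): 26 + 15 + 20 + 27 = 88
σ = (2, 0, 3, 1): 26 + 15 + 28 + 26 = 95
σ = (2, 1, 0, 3): 26 + 29 + 30 + 27 = 112
σ = (2, 1, 3, 0): 26 + 29 + 28 + (-2) = 81
σ = (2, 3, 0, 1): 26 + 17 + 30 + 26 = 99
σ = (2, 3, 1, 0): 26 + 17 + 20 + (-2) = 61
σ = (3, 0, 1, 2): 1 + 15 + 20 + 27 = 63
σ = (3, 0, 2, 1): 1 + 15 + (-5) + 26 = 37
σ = (3, 1, 0, 2): 1 + 29 + 30 + 27 = 87
σ = (3, 1, 2, 0): 1 + 29 + (-5) + (-2) = 23
σ = (3, 2, 0, 1): 1 + 4 + 30 + 26 = 61
σ = (3, 2, 1, 0): 1 + 4 + 20 + (-2) = 23
Optimal value attained by: σ = (3, 1, 2, 0).
Answer: det⊕(W) = 23; verdict: SINGULAR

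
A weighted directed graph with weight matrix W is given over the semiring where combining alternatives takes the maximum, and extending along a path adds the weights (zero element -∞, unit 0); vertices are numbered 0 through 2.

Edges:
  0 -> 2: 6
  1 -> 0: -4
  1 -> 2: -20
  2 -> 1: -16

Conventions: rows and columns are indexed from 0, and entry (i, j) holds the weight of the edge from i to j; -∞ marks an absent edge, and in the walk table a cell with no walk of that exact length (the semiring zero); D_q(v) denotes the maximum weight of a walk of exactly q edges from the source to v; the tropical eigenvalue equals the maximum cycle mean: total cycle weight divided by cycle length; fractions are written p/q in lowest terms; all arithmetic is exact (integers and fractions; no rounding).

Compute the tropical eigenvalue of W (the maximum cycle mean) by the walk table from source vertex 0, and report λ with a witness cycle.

q=0: [0, -∞, -∞]
q=1: [-∞, -∞, 6]
q=2: [-∞, -10, -∞]
q=3: [-14, -∞, -30]
Optimal cycle mean attained by: cycle 0->2->1->0, total 6 + (-16) + (-4), length 3.
Answer: λ = -14/3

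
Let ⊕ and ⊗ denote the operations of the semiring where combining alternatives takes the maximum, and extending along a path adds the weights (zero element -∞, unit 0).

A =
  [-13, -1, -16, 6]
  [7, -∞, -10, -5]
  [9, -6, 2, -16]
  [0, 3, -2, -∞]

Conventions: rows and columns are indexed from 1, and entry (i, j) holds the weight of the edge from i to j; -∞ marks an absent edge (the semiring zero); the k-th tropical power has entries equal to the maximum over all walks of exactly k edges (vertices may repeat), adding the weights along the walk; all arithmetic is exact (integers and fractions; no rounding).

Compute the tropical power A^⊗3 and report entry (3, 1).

A^⊗2:
  [6, 9, 4, -6]
  [-1, 6, -7, 13]
  [11, 8, 4, 15]
  [10, -1, 0, 6]
A^⊗3:
  [16, 5, 6, 12]
  [13, 16, 11, 5]
  [15, 18, 13, 17]
  [9, 9, 4, 16]
Key observation: the optimum is the walk 3->1->2->1, with weight 9 + (-1) + 7 = 15.
Optimal value attained by: walk 3->1->2->1.
Answer: (A^⊗3)[3][1] = 15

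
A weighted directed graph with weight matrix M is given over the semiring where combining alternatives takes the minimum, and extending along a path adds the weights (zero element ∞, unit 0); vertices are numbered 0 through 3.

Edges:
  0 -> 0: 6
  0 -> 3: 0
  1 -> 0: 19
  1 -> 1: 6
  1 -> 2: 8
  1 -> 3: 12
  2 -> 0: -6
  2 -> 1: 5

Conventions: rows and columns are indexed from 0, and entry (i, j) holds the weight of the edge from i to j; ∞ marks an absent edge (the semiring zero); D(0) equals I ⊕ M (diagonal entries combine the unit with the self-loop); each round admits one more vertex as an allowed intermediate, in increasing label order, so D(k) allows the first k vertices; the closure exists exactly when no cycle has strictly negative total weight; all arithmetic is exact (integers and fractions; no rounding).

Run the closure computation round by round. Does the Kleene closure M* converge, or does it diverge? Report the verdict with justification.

D(0):
  [0, ∞, ∞, 0]
  [19, 0, 8, 12]
  [-6, 5, 0, ∞]
  [∞, ∞, ∞, 0]
D(1):
  [0, ∞, ∞, 0]
  [19, 0, 8, 12]
  [-6, 5, 0, -6]
  [∞, ∞, ∞, 0]
D(2):
  [0, ∞, ∞, 0]
  [19, 0, 8, 12]
  [-6, 5, 0, -6]
  [∞, ∞, ∞, 0]
D(3):
  [0, ∞, ∞, 0]
  [2, 0, 8, 2]
  [-6, 5, 0, -6]
  [∞, ∞, ∞, 0]
D(4):
  [0, ∞, ∞, 0]
  [2, 0, 8, 2]
  [-6, 5, 0, -6]
  [∞, ∞, ∞, 0]
Key observation: every diagonal entry stays at the unit through all rounds, so no improving cycle exists.
Answer: CONVERGES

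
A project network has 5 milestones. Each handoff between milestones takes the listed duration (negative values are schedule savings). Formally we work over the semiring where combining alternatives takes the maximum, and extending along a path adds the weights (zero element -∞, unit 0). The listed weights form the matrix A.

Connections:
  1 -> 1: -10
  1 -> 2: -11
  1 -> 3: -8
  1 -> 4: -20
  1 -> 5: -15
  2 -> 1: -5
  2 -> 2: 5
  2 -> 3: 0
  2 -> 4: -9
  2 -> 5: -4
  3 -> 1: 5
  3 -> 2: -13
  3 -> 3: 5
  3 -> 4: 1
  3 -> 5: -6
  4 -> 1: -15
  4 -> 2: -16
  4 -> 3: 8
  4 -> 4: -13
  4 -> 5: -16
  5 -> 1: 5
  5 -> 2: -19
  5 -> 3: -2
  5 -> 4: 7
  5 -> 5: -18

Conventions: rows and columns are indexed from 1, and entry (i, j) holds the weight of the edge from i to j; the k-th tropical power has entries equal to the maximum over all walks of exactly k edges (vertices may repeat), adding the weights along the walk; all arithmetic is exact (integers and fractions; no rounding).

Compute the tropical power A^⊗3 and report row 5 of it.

A^⊗2:
  [-3, -6, -3, -7, -14]
  [5, 10, 5, 3, 1]
  [10, -6, 10, 6, -1]
  [13, -5, 13, 9, 2]
  [3, -6, 15, -1, -8]
A^⊗3:
  [2, -1, 2, -2, -9]
  [10, 15, 11, 8, 6]
  [15, -1, 15, 11, 4]
  [18, 2, 18, 14, 7]
  [20, 2, 20, 16, 9]
Answer: row 5 of A^⊗3 = [20, 2, 20, 16, 9]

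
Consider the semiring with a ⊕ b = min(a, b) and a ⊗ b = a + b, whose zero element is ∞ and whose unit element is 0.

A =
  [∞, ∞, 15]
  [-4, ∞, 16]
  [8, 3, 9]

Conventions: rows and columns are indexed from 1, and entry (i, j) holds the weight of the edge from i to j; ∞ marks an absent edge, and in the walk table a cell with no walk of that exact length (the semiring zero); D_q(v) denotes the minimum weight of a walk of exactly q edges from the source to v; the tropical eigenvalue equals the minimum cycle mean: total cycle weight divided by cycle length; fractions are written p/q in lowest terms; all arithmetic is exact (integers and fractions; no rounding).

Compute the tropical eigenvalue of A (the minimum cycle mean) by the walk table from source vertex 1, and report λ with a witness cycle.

q=0: [0, ∞, ∞]
q=1: [∞, ∞, 15]
q=2: [23, 18, 24]
q=3: [14, 27, 33]
Optimal cycle mean attained by: cycle 1->3->2->1, total 15 + 3 + (-4), length 3.
Answer: λ = 14/3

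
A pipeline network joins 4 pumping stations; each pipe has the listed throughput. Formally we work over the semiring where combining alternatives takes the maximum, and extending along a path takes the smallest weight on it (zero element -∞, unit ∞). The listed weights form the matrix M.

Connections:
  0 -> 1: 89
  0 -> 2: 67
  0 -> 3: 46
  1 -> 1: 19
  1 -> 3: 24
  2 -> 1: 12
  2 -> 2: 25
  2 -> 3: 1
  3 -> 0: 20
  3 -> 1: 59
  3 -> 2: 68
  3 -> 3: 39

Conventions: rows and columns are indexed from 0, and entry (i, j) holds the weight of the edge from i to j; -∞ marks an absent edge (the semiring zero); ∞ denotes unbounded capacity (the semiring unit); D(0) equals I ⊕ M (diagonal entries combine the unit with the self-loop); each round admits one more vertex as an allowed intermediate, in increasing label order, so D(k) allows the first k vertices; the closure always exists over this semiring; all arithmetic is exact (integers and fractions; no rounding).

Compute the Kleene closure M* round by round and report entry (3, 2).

D(0):
  [∞, 89, 67, 46]
  [-∞, ∞, -∞, 24]
  [-∞, 12, ∞, 1]
  [20, 59, 68, ∞]
D(1):
  [∞, 89, 67, 46]
  [-∞, ∞, -∞, 24]
  [-∞, 12, ∞, 1]
  [20, 59, 68, ∞]
D(2):
  [∞, 89, 67, 46]
  [-∞, ∞, -∞, 24]
  [-∞, 12, ∞, 12]
  [20, 59, 68, ∞]
D(3):
  [∞, 89, 67, 46]
  [-∞, ∞, -∞, 24]
  [-∞, 12, ∞, 12]
  [20, 59, 68, ∞]
D(4):
  [∞, 89, 67, 46]
  [20, ∞, 24, 24]
  [12, 12, ∞, 12]
  [20, 59, 68, ∞]
Answer: M*[3][2] = 68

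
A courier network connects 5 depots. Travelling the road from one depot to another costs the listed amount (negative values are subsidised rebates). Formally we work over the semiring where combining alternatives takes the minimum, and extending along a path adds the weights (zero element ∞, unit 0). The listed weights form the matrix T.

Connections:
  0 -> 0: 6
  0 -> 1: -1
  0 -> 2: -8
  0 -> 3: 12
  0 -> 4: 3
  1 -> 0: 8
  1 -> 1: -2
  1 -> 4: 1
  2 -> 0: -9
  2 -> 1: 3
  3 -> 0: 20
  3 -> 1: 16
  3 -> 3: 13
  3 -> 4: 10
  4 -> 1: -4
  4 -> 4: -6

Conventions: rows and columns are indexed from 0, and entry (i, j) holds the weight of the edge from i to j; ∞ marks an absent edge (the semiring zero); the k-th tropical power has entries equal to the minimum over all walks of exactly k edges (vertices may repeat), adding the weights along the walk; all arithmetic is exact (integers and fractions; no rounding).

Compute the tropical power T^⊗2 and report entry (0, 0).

T^⊗2:
  [-17, -5, -2, 18, -3]
  [6, -4, 0, 20, -5]
  [-3, -10, -17, 3, -6]
  [24, 6, 12, 26, 4]
  [4, -10, ∞, ∞, -12]
Key observation: the optimum is the walk 0->2->0, with weight (-8) + (-9) = -17.
Optimal value attained by: walk 0->2->0.
Answer: (T^⊗2)[0][0] = -17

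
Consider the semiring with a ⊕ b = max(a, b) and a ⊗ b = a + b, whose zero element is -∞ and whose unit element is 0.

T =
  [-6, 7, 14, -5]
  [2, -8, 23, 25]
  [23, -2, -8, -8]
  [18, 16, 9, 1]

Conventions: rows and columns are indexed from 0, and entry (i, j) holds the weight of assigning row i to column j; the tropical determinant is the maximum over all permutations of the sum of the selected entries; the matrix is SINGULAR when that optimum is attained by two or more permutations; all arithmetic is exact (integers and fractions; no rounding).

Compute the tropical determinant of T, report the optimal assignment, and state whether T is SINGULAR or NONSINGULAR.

σ = (0, 1, 2, 3): (-6) + (-8) + (-8) + 1 = -21
σ = (0, 1, 3, 2): (-6) + (-8) + (-8) + 9 = -13
σ = (0, 2, 1, 3): (-6) + 23 + (-2) + 1 = 16
σ = (0, 2, 3, 1): (-6) + 23 + (-8) + 16 = 25
σ = (0, 3, 1, 2): (-6) + 25 + (-2) + 9 = 26
σ = (0, 3, 2, 1): (-6) + 25 + (-8) + 16 = 27
σ = (1, 0, 2, 3): 7 + 2 + (-8) + 1 = 2
σ = (1, 0, 3, 2): 7 + 2 + (-8) + 9 = 10
σ = (1, 2, 0, 3): 7 + 23 + 23 + 1 = 54
σ = (1, 2, 3, 0): 7 + 23 + (-8) + 18 = 40
σ = (1, 3, 0, 2): 7 + 25 + 23 + 9 = 64
σ = (1, 3, 2, 0): 7 + 25 + (-8) + 18 = 42
σ = (2, 0, 1, 3): 14 + 2 + (-2) + 1 = 15
σ = (2, 0, 3, 1): 14 + 2 + (-8) + 16 = 24
σ = (2, 1, 0, 3): 14 + (-8) + 23 + 1 = 30
σ = (2, 1, 3, 0): 14 + (-8) + (-8) + 18 = 16
σ = (2, 3, 0, 1): 14 + 25 + 23 + 16 = 78
σ = (2, 3, 1, 0): 14 + 25 + (-2) + 18 = 55
σ = (3, 0, 1, 2): (-5) + 2 + (-2) + 9 = 4
σ = (3, 0, 2, 1): (-5) + 2 + (-8) + 16 = 5
σ = (3, 1, 0, 2): (-5) + (-8) + 23 + 9 = 19
σ = (3, 1, 2, 0): (-5) + (-8) + (-8) + 18 = -3
σ = (3, 2, 0, 1): (-5) + 23 + 23 + 16 = 57
σ = (3, 2, 1, 0): (-5) + 23 + (-2) + 18 = 34
Optimal value attained by: σ = (2, 3, 0, 1).
Answer: det⊕(T) = 78; verdict: NONSINGULAR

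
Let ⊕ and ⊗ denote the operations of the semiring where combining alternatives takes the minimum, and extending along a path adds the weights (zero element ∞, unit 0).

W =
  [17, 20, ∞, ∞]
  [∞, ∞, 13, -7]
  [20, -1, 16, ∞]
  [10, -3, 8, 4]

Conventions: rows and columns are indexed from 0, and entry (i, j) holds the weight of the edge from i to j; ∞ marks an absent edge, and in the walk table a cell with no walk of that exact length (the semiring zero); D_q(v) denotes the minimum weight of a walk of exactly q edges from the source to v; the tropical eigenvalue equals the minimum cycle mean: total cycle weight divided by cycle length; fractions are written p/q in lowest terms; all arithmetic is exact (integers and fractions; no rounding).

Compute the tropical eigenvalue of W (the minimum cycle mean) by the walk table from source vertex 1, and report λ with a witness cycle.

q=0: [∞, 0, ∞, ∞]
q=1: [∞, ∞, 13, -7]
q=2: [3, -10, 1, -3]
q=3: [7, -6, 3, -17]
q=4: [-7, -20, -9, -13]
Optimal cycle mean attained by: cycle 1->3->1, total (-7) + (-3), length 2.
Answer: λ = -5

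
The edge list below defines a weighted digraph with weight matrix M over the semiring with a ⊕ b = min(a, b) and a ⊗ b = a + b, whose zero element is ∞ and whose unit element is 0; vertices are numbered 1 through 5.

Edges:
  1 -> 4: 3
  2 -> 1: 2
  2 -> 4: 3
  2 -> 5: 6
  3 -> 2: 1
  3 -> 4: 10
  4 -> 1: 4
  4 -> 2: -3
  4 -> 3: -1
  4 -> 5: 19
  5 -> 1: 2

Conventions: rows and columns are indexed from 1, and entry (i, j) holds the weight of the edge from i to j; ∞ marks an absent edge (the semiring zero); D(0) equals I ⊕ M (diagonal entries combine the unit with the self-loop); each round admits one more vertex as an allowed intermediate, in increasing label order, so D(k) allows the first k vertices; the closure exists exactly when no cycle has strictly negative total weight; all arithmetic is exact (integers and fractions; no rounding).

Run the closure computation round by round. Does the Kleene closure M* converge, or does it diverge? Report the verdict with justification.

D(0):
  [0, ∞, ∞, 3, ∞]
  [2, 0, ∞, 3, 6]
  [∞, 1, 0, 10, ∞]
  [4, -3, -1, 0, 19]
  [2, ∞, ∞, ∞, 0]
D(1):
  [0, ∞, ∞, 3, ∞]
  [2, 0, ∞, 3, 6]
  [∞, 1, 0, 10, ∞]
  [4, -3, -1, 0, 19]
  [2, ∞, ∞, 5, 0]
D(2):
  [0, ∞, ∞, 3, ∞]
  [2, 0, ∞, 3, 6]
  [3, 1, 0, 4, 7]
  [-1, -3, -1, 0, 3]
  [2, ∞, ∞, 5, 0]
D(3):
  [0, ∞, ∞, 3, ∞]
  [2, 0, ∞, 3, 6]
  [3, 1, 0, 4, 7]
  [-1, -3, -1, 0, 3]
  [2, ∞, ∞, 5, 0]
D(4):
  [0, 0, 2, 3, 6]
  [2, 0, 2, 3, 6]
  [3, 1, 0, 4, 7]
  [-1, -3, -1, 0, 3]
  [2, 2, 4, 5, 0]
D(5):
  [0, 0, 2, 3, 6]
  [2, 0, 2, 3, 6]
  [3, 1, 0, 4, 7]
  [-1, -3, -1, 0, 3]
  [2, 2, 4, 5, 0]
Key observation: every diagonal entry stays at the unit through all rounds, so no improving cycle exists.
Answer: CONVERGES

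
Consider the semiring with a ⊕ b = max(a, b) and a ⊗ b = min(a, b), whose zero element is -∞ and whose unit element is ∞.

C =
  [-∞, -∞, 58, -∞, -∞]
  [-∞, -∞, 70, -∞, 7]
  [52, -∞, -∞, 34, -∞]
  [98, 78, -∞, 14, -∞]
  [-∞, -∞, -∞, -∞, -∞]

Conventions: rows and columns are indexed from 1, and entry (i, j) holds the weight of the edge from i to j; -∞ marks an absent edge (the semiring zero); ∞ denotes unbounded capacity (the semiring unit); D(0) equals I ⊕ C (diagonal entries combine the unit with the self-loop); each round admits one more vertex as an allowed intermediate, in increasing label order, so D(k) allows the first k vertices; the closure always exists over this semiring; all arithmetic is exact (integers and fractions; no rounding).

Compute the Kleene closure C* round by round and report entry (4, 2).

D(0):
  [∞, -∞, 58, -∞, -∞]
  [-∞, ∞, 70, -∞, 7]
  [52, -∞, ∞, 34, -∞]
  [98, 78, -∞, ∞, -∞]
  [-∞, -∞, -∞, -∞, ∞]
D(1):
  [∞, -∞, 58, -∞, -∞]
  [-∞, ∞, 70, -∞, 7]
  [52, -∞, ∞, 34, -∞]
  [98, 78, 58, ∞, -∞]
  [-∞, -∞, -∞, -∞, ∞]
D(2):
  [∞, -∞, 58, -∞, -∞]
  [-∞, ∞, 70, -∞, 7]
  [52, -∞, ∞, 34, -∞]
  [98, 78, 70, ∞, 7]
  [-∞, -∞, -∞, -∞, ∞]
D(3):
  [∞, -∞, 58, 34, -∞]
  [52, ∞, 70, 34, 7]
  [52, -∞, ∞, 34, -∞]
  [98, 78, 70, ∞, 7]
  [-∞, -∞, -∞, -∞, ∞]
D(4):
  [∞, 34, 58, 34, 7]
  [52, ∞, 70, 34, 7]
  [52, 34, ∞, 34, 7]
  [98, 78, 70, ∞, 7]
  [-∞, -∞, -∞, -∞, ∞]
D(5):
  [∞, 34, 58, 34, 7]
  [52, ∞, 70, 34, 7]
  [52, 34, ∞, 34, 7]
  [98, 78, 70, ∞, 7]
  [-∞, -∞, -∞, -∞, ∞]
Answer: C*[4][2] = 78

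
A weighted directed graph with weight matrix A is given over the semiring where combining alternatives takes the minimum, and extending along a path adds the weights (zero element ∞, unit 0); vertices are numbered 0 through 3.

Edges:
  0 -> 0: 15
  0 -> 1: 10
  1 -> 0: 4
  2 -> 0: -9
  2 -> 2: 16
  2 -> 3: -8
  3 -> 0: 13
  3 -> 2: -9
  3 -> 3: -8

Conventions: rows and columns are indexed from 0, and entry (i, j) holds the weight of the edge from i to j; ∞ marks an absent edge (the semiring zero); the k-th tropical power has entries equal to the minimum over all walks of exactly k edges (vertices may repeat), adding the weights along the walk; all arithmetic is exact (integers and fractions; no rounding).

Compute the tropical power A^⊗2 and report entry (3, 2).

A^⊗2:
  [14, 25, ∞, ∞]
  [19, 14, ∞, ∞]
  [5, 1, -17, -16]
  [-18, 23, -17, -17]
Key observation: the optimum is the walk 3->3->2, with weight (-8) + (-9) = -17.
Optimal value attained by: walk 3->3->2.
Answer: (A^⊗2)[3][2] = -17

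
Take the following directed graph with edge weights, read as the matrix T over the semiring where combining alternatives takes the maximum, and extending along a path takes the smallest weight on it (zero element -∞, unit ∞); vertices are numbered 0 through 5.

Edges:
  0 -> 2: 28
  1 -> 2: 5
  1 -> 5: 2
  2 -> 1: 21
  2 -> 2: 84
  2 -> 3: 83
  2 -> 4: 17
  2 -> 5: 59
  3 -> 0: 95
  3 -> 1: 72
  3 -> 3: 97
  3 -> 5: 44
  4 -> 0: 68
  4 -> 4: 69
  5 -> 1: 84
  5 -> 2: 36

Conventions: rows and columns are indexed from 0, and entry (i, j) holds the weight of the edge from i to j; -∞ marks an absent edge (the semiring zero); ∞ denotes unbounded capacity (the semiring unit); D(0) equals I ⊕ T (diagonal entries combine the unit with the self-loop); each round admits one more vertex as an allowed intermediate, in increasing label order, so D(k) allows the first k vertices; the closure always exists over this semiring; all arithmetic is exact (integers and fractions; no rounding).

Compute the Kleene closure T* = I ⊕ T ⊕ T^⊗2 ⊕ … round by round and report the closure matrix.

D(0):
  [∞, -∞, 28, -∞, -∞, -∞]
  [-∞, ∞, 5, -∞, -∞, 2]
  [-∞, 21, ∞, 83, 17, 59]
  [95, 72, -∞, ∞, -∞, 44]
  [68, -∞, -∞, -∞, ∞, -∞]
  [-∞, 84, 36, -∞, -∞, ∞]
D(1):
  [∞, -∞, 28, -∞, -∞, -∞]
  [-∞, ∞, 5, -∞, -∞, 2]
  [-∞, 21, ∞, 83, 17, 59]
  [95, 72, 28, ∞, -∞, 44]
  [68, -∞, 28, -∞, ∞, -∞]
  [-∞, 84, 36, -∞, -∞, ∞]
D(2):
  [∞, -∞, 28, -∞, -∞, -∞]
  [-∞, ∞, 5, -∞, -∞, 2]
  [-∞, 21, ∞, 83, 17, 59]
  [95, 72, 28, ∞, -∞, 44]
  [68, -∞, 28, -∞, ∞, -∞]
  [-∞, 84, 36, -∞, -∞, ∞]
D(3):
  [∞, 21, 28, 28, 17, 28]
  [-∞, ∞, 5, 5, 5, 5]
  [-∞, 21, ∞, 83, 17, 59]
  [95, 72, 28, ∞, 17, 44]
  [68, 21, 28, 28, ∞, 28]
  [-∞, 84, 36, 36, 17, ∞]
D(4):
  [∞, 28, 28, 28, 17, 28]
  [5, ∞, 5, 5, 5, 5]
  [83, 72, ∞, 83, 17, 59]
  [95, 72, 28, ∞, 17, 44]
  [68, 28, 28, 28, ∞, 28]
  [36, 84, 36, 36, 17, ∞]
D(5):
  [∞, 28, 28, 28, 17, 28]
  [5, ∞, 5, 5, 5, 5]
  [83, 72, ∞, 83, 17, 59]
  [95, 72, 28, ∞, 17, 44]
  [68, 28, 28, 28, ∞, 28]
  [36, 84, 36, 36, 17, ∞]
D(6):
  [∞, 28, 28, 28, 17, 28]
  [5, ∞, 5, 5, 5, 5]
  [83, 72, ∞, 83, 17, 59]
  [95, 72, 36, ∞, 17, 44]
  [68, 28, 28, 28, ∞, 28]
  [36, 84, 36, 36, 17, ∞]
Answer: T* = [[∞, 28, 28, 28, 17, 28], [5, ∞, 5, 5, 5, 5], [83, 72, ∞, 83, 17, 59], [95, 72, 36, ∞, 17, 44], [68, 28, 28, 28, ∞, 28], [36, 84, 36, 36, 17, ∞]]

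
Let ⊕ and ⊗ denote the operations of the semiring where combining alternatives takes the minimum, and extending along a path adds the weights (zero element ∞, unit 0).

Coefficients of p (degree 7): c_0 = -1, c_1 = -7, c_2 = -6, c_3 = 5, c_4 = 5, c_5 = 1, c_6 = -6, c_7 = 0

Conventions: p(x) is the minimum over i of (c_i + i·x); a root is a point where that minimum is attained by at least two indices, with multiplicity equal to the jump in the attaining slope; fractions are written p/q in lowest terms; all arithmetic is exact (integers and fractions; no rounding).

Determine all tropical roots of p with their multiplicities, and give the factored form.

hull edge (i=0, c=-1) to (i=1, c=-7): slope -6, span 1
hull edge (i=1, c=-7) to (i=6, c=-6): slope 1/5, span 5
hull edge (i=6, c=-6) to (i=7, c=0): slope 6, span 1
Factored form: p(x) = 0 ⊗ (x ⊕ (-6)) ⊗ (x ⊕ (-1/5)) ⊗ (x ⊕ (-1/5)) ⊗ (x ⊕ (-1/5)) ⊗ (x ⊕ (-1/5)) ⊗ (x ⊕ (-1/5)) ⊗ (x ⊕ 6)
Answer: roots = -6 (mult 1), -1/5 (mult 5), 6 (mult 1)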